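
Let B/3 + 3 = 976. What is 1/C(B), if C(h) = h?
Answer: 1/2919 ≈ 0.00034258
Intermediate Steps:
B = 2919 (B = -9 + 3*976 = -9 + 2928 = 2919)
1/C(B) = 1/2919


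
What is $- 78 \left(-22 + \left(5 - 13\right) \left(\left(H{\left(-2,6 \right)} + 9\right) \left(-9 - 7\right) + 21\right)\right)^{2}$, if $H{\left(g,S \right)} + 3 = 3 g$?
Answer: $-2815800$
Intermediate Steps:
$H{\left(g,S \right)} = -3 + 3 g$
$- 78 \left(-22 + \left(5 - 13\right) \left(\left(H{\left(-2,6 \right)} + 9\right) \left(-9 - 7\right) + 21\right)\right)^{2} = - 78 \left(-22 + \left(5 - 13\right) \left(\left(\left(-3 + 3 \left(-2\right)\right) + 9\right) \left(-9 - 7\right) + 21\right)\right)^{2} = - 78 \left(-22 - 8 \left(\left(\left(-3 - 6\right) + 9\right) \left(-16\right) + 21\right)\right)^{2} = - 78 \left(-22 - 8 \left(\left(-9 + 9\right) \left(-16\right) + 21\right)\right)^{2} = - 78 \left(-22 - 8 \left(0 \left(-16\right) + 21\right)\right)^{2} = - 78 \left(-22 - 8 \left(0 + 21\right)\right)^{2} = - 78 \left(-22 - 168\right)^{2} = - 78 \left(-190\right)^{2} = \left(-78\right) 36100 = -2815800$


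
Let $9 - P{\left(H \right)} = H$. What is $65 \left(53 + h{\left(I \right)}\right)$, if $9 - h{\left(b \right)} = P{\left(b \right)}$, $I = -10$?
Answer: $2795$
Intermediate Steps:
$P{\left(H \right)} = 9 - H$
$h{\left(b \right)} = b$ ($h{\left(b \right)} = 9 - \left(9 - b\right) = 9 + \left(-9 + b\right) = b$)
$65 \left(53 + h{\left(I \right)}\right) = 65 \left(53 - 10\right) = 65 \cdot 43 = 2795$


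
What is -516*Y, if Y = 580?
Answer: -299280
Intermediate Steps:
-516*Y = -516*580 = -299280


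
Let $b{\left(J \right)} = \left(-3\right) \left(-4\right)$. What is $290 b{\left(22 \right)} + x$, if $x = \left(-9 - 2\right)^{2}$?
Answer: $3601$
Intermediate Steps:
$b{\left(J \right)} = 12$
$x = 121$ ($x = \left(-11\right)^{2} = 121$)
$290 b{\left(22 \right)} + x = 290 \cdot 12 + 121 = 3480 + 121 = 3601$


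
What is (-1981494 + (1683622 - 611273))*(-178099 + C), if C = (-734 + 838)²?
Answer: 152084503035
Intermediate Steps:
C = 10816 (C = 104² = 10816)
(-1981494 + (1683622 - 611273))*(-178099 + C) = (-1981494 + (1683622 - 611273))*(-178099 + 10816) = (-1981494 + 1072349)*(-167283) = -909145*(-167283) = 152084503035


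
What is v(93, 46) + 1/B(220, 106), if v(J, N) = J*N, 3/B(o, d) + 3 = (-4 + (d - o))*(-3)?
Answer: 4395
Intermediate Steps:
B(o, d) = 3/(9 - 3*d + 3*o) (B(o, d) = 3/(-3 + (-4 + (d - o))*(-3)) = 3/(-3 + (-4 + d - o)*(-3)) = 3/(-3 + (12 - 3*d + 3*o)) = 3/(9 - 3*d + 3*o))
v(93, 46) + 1/B(220, 106) = 93*46 + 1/(1/(3 + 220 - 1*106)) = 4278 + 1/(1/(3 + 220 - 106)) = 4278 + 1/(1/117) = 4278 + 117 = 4395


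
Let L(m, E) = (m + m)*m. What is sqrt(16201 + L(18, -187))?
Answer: sqrt(16849) ≈ 129.80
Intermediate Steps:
L(m, E) = 2*m**2 (L(m, E) = (2*m)*m = 2*m**2)
sqrt(16201 + L(18, -187)) = sqrt(16201 + 2*18**2) = sqrt(16201 + 2*324) = sqrt(16201 + 648) = sqrt(16849)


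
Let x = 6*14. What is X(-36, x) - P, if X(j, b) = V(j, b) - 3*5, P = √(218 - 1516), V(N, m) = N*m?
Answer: -3039 - I*√1298 ≈ -3039.0 - 36.028*I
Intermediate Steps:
P = I*√1298 (P = √(-1298) = I*√1298 ≈ 36.028*I)
x = 84
X(j, b) = -15 + b*j (X(j, b) = j*b - 3*5 = b*j - 15 = -15 + b*j)
X(-36, x) - P = (-15 + 84*(-36)) - I*√1298 = (-15 - 3024) - I*√1298 = -3039 - I*√1298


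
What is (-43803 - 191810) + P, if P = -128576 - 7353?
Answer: -371542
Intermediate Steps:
P = -135929
(-43803 - 191810) + P = (-43803 - 191810) - 135929 = -235613 - 135929 = -371542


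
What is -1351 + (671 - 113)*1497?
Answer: 833975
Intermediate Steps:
-1351 + (671 - 113)*1497 = -1351 + 558*1497 = -1351 + 835326 = 833975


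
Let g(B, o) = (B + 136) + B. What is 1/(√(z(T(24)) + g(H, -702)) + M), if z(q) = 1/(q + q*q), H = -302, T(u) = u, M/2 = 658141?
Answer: 789769200/1039558982395199 - 10*I*√1684794/1039558982395199 ≈ 7.5972e-7 - 1.2486e-11*I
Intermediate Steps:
M = 1316282 (M = 2*658141 = 1316282)
z(q) = 1/(q + q²)
g(B, o) = 136 + 2*B (g(B, o) = (136 + B) + B = 136 + 2*B)
1/(√(z(T(24)) + g(H, -702)) + M) = 1/(√(1/(24*(1 + 24)) + (136 + 2*(-302))) + 1316282) = 1/(√((1/24)/25 + (136 - 604)) + 1316282) = 1/(√((1/24)*(1/25) - 468) + 1316282) = 1/(√(1/600 - 468) + 1316282) = 1/(√(-280799/600) + 1316282) = 1/(I*√1684794/60 + 1316282) = 1/(1316282 + I*√1684794/60)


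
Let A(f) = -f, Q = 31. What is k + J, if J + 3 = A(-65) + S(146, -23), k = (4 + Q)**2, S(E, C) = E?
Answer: 1433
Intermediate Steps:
k = 1225 (k = (4 + 31)**2 = 35**2 = 1225)
J = 208 (J = -3 + (-1*(-65) + 146) = -3 + (65 + 146) = -3 + 211 = 208)
k + J = 1225 + 208 = 1433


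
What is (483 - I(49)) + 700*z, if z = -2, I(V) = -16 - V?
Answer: -852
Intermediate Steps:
(483 - I(49)) + 700*z = (483 - (-16 - 1*49)) + 700*(-2) = (483 - (-16 - 49)) - 1400 = (483 - 1*(-65)) - 1400 = (483 + 65) - 1400 = 548 - 1400 = -852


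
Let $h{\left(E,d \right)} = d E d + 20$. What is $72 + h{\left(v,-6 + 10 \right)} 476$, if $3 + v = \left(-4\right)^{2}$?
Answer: $108600$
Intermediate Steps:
$v = 13$ ($v = -3 + \left(-4\right)^{2} = -3 + 16 = 13$)
$h{\left(E,d \right)} = 20 + E d^{2}$ ($h{\left(E,d \right)} = E d d + 20 = E d^{2} + 20 = 20 + E d^{2}$)
$72 + h{\left(v,-6 + 10 \right)} 476 = 72 + \left(20 + 13 \left(-6 + 10\right)^{2}\right) 476 = 72 + \left(20 + 13 \cdot 4^{2}\right) 476 = 72 + \left(20 + 13 \cdot 16\right) 476 = 72 + \left(20 + 208\right) 476 = 72 + 228 \cdot 476 = 72 + 108528 = 108600$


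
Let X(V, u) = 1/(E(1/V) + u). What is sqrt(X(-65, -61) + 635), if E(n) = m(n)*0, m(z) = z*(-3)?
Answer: sqrt(2362774)/61 ≈ 25.199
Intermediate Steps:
m(z) = -3*z
E(n) = 0 (E(n) = -3*n*0 = 0)
X(V, u) = 1/u (X(V, u) = 1/(0 + u) = 1/u)
sqrt(X(-65, -61) + 635) = sqrt(1/(-61) + 635) = sqrt(-1/61 + 635) = sqrt(38734/61) = sqrt(2362774)/61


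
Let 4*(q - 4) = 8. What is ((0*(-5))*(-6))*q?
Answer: 0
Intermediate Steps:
q = 6 (q = 4 + (¼)*8 = 4 + 2 = 6)
((0*(-5))*(-6))*q = ((0*(-5))*(-6))*6 = (0*(-6))*6 = 0*6 = 0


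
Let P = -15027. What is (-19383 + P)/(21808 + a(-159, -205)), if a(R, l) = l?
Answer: -11470/7201 ≈ -1.5928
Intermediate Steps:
(-19383 + P)/(21808 + a(-159, -205)) = (-19383 - 15027)/(21808 - 205) = -34410/21603 = -34410*1/21603 = -11470/7201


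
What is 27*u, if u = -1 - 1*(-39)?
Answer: 1026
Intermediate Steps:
u = 38 (u = -1 + 39 = 38)
27*u = 27*38 = 1026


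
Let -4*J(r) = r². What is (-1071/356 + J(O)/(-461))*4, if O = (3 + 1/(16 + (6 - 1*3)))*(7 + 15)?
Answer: -33329227/14811469 ≈ -2.2502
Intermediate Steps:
O = 1276/19 (O = (3 + 1/(16 + (6 - 3)))*22 = (3 + 1/(16 + 3))*22 = (3 + 1/19)*22 = (58/19)*22 = 1276/19 ≈ 67.158)
J(r) = -r²/4
(-1071/356 + J(O)/(-461))*4 = (-1071/356 - (1276/19)²/4/(-461))*4 = (-1071*1/356 - ¼*1628176/361*(-1/461))*4 = (-1071/356 - 407044/361*(-1/461))*4 = (-1071/356 + 407044/166421)*4 = -33329227/59245876*4 = -33329227/14811469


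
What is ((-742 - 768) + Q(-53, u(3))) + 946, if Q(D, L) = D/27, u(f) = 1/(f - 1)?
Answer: -15281/27 ≈ -565.96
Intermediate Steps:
u(f) = 1/(-1 + f)
Q(D, L) = D/27 (Q(D, L) = D*(1/27) = D/27)
((-742 - 768) + Q(-53, u(3))) + 946 = ((-742 - 768) + (1/27)*(-53)) + 946 = (-1510 - 53/27) + 946 = -40823/27 + 946 = -15281/27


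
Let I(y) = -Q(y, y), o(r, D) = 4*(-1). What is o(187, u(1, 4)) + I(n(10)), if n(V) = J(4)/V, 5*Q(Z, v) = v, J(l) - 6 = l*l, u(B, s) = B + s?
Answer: -111/25 ≈ -4.4400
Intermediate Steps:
J(l) = 6 + l**2 (J(l) = 6 + l*l = 6 + l**2)
Q(Z, v) = v/5
o(r, D) = -4
n(V) = 22/V (n(V) = (6 + 4**2)/V = (6 + 16)/V = 22/V)
I(y) = -y/5
o(187, u(1, 4)) + I(n(10)) = -4 - 22/(5*10) = -4 - 1/5*11/5 = -4 - 11/25 = -111/25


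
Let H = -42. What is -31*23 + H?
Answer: -755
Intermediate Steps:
-31*23 + H = -31*23 - 42 = -713 - 42 = -755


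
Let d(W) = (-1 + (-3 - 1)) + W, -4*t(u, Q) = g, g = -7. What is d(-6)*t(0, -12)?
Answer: -77/4 ≈ -19.250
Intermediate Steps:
t(u, Q) = 7/4 (t(u, Q) = -¼*(-7) = 7/4)
d(W) = -5 + W (d(W) = (-1 - 4) + W = -5 + W)
d(-6)*t(0, -12) = (-5 - 6)*(7/4) = -11*7/4 = -77/4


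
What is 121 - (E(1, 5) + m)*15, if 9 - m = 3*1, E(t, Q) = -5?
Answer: 106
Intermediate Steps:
m = 6 (m = 9 - 3 = 6)
121 - (E(1, 5) + m)*15 = 121 - (-5 + 6)*15 = 121 - 15 = 106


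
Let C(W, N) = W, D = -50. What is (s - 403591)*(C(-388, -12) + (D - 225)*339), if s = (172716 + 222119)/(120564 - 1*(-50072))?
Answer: 222304272900177/5884 ≈ 3.7781e+10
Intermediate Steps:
s = 13615/5884 (s = 394835/(120564 + 50072) = 394835/170636 = 394835*(1/170636) = 13615/5884 ≈ 2.3139)
(s - 403591)*(C(-388, -12) + (D - 225)*339) = (13615/5884 - 403591)*(-388 + (-50 - 225)*339) = -2374715829*(-388 - 275*339)/5884 = -2374715829*(-388 - 93225)/5884 = -2374715829/5884*(-93613) = 222304272900177/5884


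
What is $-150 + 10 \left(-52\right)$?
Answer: $-670$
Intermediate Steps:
$-150 + 10 \left(-52\right) = -150 - 520 = -670$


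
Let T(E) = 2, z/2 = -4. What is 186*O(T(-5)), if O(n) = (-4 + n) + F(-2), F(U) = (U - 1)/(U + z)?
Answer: -1581/5 ≈ -316.20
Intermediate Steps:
z = -8 (z = 2*(-4) = -8)
F(U) = (-1 + U)/(-8 + U) (F(U) = (U - 1)/(U - 8) = (-1 + U)/(-8 + U))
O(n) = -37/10 + n (O(n) = (-4 + n) + (-1 - 2)/(-8 - 2) = (-4 + n) - 3/(-10) = (-4 + n) - ⅒*(-3) = (-4 + n) + 3/10 = -37/10 + n)
186*O(T(-5)) = 186*(-37/10 + 2) = 186*(-17/10) = -1581/5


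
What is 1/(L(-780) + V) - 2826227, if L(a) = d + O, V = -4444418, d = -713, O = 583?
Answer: -12561301560397/4444548 ≈ -2.8262e+6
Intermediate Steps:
L(a) = -130 (L(a) = -713 + 583 = -130)
1/(L(-780) + V) - 2826227 = 1/(-130 - 4444418) - 2826227 = 1/(-4444548) - 2826227 = -1/4444548 - 2826227 = -12561301560397/4444548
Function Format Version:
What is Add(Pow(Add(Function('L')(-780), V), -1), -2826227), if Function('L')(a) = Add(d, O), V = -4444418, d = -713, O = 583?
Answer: Rational(-12561301560397, 4444548) ≈ -2.8262e+6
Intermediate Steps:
Function('L')(a) = -130 (Function('L')(a) = Add(-713, 583) = -130)
Add(Pow(Add(Function('L')(-780), V), -1), -2826227) = Add(Pow(Add(-130, -4444418), -1), -2826227) = Add(Pow(-4444548, -1), -2826227) = Add(Rational(-1, 4444548), -2826227) = Rational(-12561301560397, 4444548)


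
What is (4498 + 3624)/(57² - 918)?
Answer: 8122/2331 ≈ 3.4843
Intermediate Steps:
(4498 + 3624)/(57² - 918) = 8122/(3249 - 918) = 8122/2331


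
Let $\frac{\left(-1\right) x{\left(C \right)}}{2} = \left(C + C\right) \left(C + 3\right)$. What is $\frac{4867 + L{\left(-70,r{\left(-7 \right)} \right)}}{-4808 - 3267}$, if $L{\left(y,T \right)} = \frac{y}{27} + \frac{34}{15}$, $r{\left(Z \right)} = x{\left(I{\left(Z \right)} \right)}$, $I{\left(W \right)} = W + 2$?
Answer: $- \frac{34579}{57375} \approx -0.60268$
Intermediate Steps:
$I{\left(W \right)} = 2 + W$
$x{\left(C \right)} = - 4 C \left(3 + C\right)$ ($x{\left(C \right)} = - 2 \left(C + C\right) \left(C + 3\right) = - 2 \cdot 2 C \left(3 + C\right) = - 4 C \left(3 + C\right)$)
$r{\left(Z \right)} = - 4 \left(2 + Z\right) \left(5 + Z\right)$ ($r{\left(Z \right)} = - 4 \left(2 + Z\right) \left(3 + \left(2 + Z\right)\right) = - 4 \left(2 + Z\right) \left(5 + Z\right)$)
$L{\left(y,T \right)} = \frac{34}{15} + \frac{y}{27}$ ($L{\left(y,T \right)} = y \frac{1}{27} + 34 \cdot \frac{1}{15} = \frac{y}{27} + \frac{34}{15} = \frac{34}{15} + \frac{y}{27}$)
$\frac{4867 + L{\left(-70,r{\left(-7 \right)} \right)}}{-4808 - 3267} = \frac{4867 + \left(\frac{34}{15} + \frac{1}{27} \left(-70\right)\right)}{-4808 - 3267} = \frac{4867 + \left(\frac{34}{15} - \frac{70}{27}\right)}{-8075} = \left(4867 - \frac{44}{135}\right) \left(- \frac{1}{8075}\right) = \frac{657001}{135} \left(- \frac{1}{8075}\right) = - \frac{34579}{57375}$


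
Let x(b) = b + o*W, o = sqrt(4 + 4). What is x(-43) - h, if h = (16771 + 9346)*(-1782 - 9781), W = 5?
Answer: 301990828 + 10*sqrt(2) ≈ 3.0199e+8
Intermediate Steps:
o = 2*sqrt(2) (o = sqrt(8) = 2*sqrt(2) ≈ 2.8284)
x(b) = b + 10*sqrt(2) (x(b) = b + (2*sqrt(2))*5 = b + 10*sqrt(2))
h = -301990871 (h = 26117*(-11563) = -301990871)
x(-43) - h = (-43 + 10*sqrt(2)) - 1*(-301990871) = (-43 + 10*sqrt(2)) + 301990871 = 301990828 + 10*sqrt(2)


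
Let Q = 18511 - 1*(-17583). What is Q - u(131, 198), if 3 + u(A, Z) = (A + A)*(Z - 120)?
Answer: 15661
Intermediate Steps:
u(A, Z) = -3 + 2*A*(-120 + Z) (u(A, Z) = -3 + (A + A)*(Z - 120) = -3 + (2*A)*(-120 + Z) = -3 + 2*A*(-120 + Z))
Q = 36094 (Q = 18511 + 17583 = 36094)
Q - u(131, 198) = 36094 - (-3 - 240*131 + 2*131*198) = 36094 - (-3 - 31440 + 51876) = 36094 - 1*20433 = 36094 - 20433 = 15661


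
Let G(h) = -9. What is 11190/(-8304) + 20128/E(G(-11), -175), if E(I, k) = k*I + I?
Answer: 12468281/1083672 ≈ 11.506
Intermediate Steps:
E(I, k) = I + I*k (E(I, k) = I*k + I = I + I*k)
11190/(-8304) + 20128/E(G(-11), -175) = 11190/(-8304) + 20128/((-9*(1 - 175))) = 11190*(-1/8304) + 20128/((-9*(-174))) = -1865/1384 + 20128/1566 = -1865/1384 + 20128*(1/1566) = -1865/1384 + 10064/783 = 12468281/1083672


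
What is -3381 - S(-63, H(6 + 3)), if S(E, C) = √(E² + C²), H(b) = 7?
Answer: -3381 - 7*√82 ≈ -3444.4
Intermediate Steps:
S(E, C) = √(C² + E²)
-3381 - S(-63, H(6 + 3)) = -3381 - √(7² + (-63)²) = -3381 - √(49 + 3969) = -3381 - √4018 = -3381 - 7*√82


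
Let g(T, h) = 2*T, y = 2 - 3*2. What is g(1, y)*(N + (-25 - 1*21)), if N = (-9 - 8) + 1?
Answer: -124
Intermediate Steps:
N = -16 (N = -17 + 1 = -16)
y = -4 (y = 2 - 6 = -4)
g(1, y)*(N + (-25 - 1*21)) = (2*1)*(-16 + (-25 - 1*21)) = 2*(-16 + (-25 - 21)) = 2*(-16 - 46) = 2*(-62) = -124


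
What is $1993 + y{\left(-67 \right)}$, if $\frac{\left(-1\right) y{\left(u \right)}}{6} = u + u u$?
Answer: $-24539$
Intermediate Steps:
$y{\left(u \right)} = - 6 u - 6 u^{2}$ ($y{\left(u \right)} = - 6 \left(u + u u\right) = - 6 \left(u + u^{2}\right) = - 6 u - 6 u^{2}$)
$1993 + y{\left(-67 \right)} = 1993 - - 402 \left(1 - 67\right) = 1993 - \left(-402\right) \left(-66\right) = 1993 - 26532 = -24539$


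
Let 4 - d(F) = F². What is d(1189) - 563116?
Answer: -1976833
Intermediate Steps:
d(F) = 4 - F²
d(1189) - 563116 = (4 - 1*1189²) - 563116 = (4 - 1*1413721) - 563116 = (4 - 1413721) - 563116 = -1413717 - 563116 = -1976833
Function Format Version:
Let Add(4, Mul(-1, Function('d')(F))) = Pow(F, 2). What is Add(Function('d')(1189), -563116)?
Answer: -1976833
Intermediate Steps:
Function('d')(F) = Add(4, Mul(-1, Pow(F, 2)))
Add(Function('d')(1189), -563116) = Add(Add(4, Mul(-1, Pow(1189, 2))), -563116) = Add(Add(4, Mul(-1, 1413721)), -563116) = Add(Add(4, -1413721), -563116) = Add(-1413717, -563116) = -1976833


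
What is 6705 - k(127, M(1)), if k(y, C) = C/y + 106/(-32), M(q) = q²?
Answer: 13631275/2032 ≈ 6708.3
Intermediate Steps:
k(y, C) = -53/16 + C/y (k(y, C) = C/y + 106*(-1/32) = C/y - 53/16 = -53/16 + C/y)
6705 - k(127, M(1)) = 6705 - (-53/16 + 1²/127) = 6705 - (-53/16 + 1*(1/127)) = 6705 - (-53/16 + 1/127) = 6705 - 1*(-6715/2032) = 6705 + 6715/2032 = 13631275/2032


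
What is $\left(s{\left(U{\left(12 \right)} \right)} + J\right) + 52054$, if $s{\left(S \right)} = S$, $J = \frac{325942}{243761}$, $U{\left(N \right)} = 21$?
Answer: $\frac{12694180017}{243761} \approx 52076.0$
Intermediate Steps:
$J = \frac{325942}{243761}$ ($J = 325942 \cdot \frac{1}{243761} = \frac{325942}{243761} \approx 1.3371$)
$\left(s{\left(U{\left(12 \right)} \right)} + J\right) + 52054 = \left(21 + \frac{325942}{243761}\right) + 52054 = \frac{5444923}{243761} + 52054 = \frac{12694180017}{243761}$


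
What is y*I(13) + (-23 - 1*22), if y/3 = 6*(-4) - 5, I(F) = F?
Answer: -1176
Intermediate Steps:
y = -87 (y = 3*(6*(-4) - 5) = 3*(-24 - 5) = 3*(-29) = -87)
y*I(13) + (-23 - 1*22) = -87*13 + (-23 - 1*22) = -1131 + (-23 - 22) = -1131 - 45 = -1176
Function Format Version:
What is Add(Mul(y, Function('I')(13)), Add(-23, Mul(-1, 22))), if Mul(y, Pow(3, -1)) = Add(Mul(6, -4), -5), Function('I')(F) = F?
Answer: -1176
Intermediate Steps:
y = -87 (y = Mul(3, Add(Mul(6, -4), -5)) = Mul(3, Add(-24, -5)) = Mul(3, -29) = -87)
Add(Mul(y, Function('I')(13)), Add(-23, Mul(-1, 22))) = Add(Mul(-87, 13), Add(-23, Mul(-1, 22))) = Add(-1131, Add(-23, -22)) = Add(-1131, -45) = -1176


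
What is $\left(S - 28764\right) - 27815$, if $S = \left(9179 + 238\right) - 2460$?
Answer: $-49622$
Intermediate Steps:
$S = 6957$ ($S = 9417 - 2460 = 6957$)
$\left(S - 28764\right) - 27815 = \left(6957 - 28764\right) - 27815 = -21807 - 27815 = -49622$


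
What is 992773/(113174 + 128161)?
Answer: 992773/241335 ≈ 4.1137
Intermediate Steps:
992773/(113174 + 128161) = 992773/241335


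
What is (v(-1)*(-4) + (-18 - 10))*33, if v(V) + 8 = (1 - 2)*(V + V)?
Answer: -132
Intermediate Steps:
v(V) = -8 - 2*V (v(V) = -8 + (1 - 2)*(V + V) = -8 - 2*V)
(v(-1)*(-4) + (-18 - 10))*33 = ((-8 - 2*(-1))*(-4) + (-18 - 10))*33 = ((-8 + 2)*(-4) - 28)*33 = (-6*(-4) - 28)*33 = (24 - 28)*33 = -4*33 = -132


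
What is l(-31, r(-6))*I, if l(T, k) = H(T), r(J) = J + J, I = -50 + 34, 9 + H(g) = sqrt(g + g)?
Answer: 144 - 16*I*sqrt(62) ≈ 144.0 - 125.98*I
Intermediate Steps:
H(g) = -9 + sqrt(2)*sqrt(g) (H(g) = -9 + sqrt(g + g) = -9 + sqrt(2*g) = -9 + sqrt(2)*sqrt(g))
I = -16
r(J) = 2*J
l(T, k) = -9 + sqrt(2)*sqrt(T)
l(-31, r(-6))*I = (-9 + sqrt(2)*sqrt(-31))*(-16) = (-9 + sqrt(2)*(I*sqrt(31)))*(-16) = (-9 + I*sqrt(62))*(-16) = 144 - 16*I*sqrt(62)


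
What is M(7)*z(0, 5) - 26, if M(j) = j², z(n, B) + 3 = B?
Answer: 72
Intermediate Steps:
z(n, B) = -3 + B
M(7)*z(0, 5) - 26 = 7²*(-3 + 5) - 26 = 49*2 - 26 = 98 - 26 = 72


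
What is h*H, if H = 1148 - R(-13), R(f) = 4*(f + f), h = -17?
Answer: -21284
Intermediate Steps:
R(f) = 8*f (R(f) = 4*(2*f) = 8*f)
H = 1252 (H = 1148 - 8*(-13) = 1148 - 1*(-104) = 1148 + 104 = 1252)
h*H = -17*1252 = -21284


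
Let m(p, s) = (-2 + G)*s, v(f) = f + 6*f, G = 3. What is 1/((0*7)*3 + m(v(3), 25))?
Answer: 1/25 ≈ 0.040000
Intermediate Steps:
v(f) = 7*f
m(p, s) = s (m(p, s) = (-2 + 3)*s = 1*s = s)
1/((0*7)*3 + m(v(3), 25)) = 1/((0*7)*3 + 25) = 1/(0*3 + 25) = 1/(0 + 25) = 1/25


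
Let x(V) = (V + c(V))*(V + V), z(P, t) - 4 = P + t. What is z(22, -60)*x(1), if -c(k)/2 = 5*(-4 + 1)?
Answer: -2108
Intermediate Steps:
c(k) = 30 (c(k) = -10*(-4 + 1) = -10*(-3) = -2*(-15) = 30)
z(P, t) = 4 + P + t (z(P, t) = 4 + (P + t) = 4 + P + t)
x(V) = 2*V*(30 + V) (x(V) = (V + 30)*(V + V) = (30 + V)*(2*V) = 2*V*(30 + V))
z(22, -60)*x(1) = (4 + 22 - 60)*(2*1*(30 + 1)) = -68*31 = -34*62 = -2108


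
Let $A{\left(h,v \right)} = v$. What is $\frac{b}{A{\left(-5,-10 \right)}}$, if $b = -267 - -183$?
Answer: $\frac{42}{5} \approx 8.4$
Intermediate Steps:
$b = -84$ ($b = -267 + 183 = -84$)
$\frac{b}{A{\left(-5,-10 \right)}} = - \frac{84}{-10} = \left(-84\right) \left(- \frac{1}{10}\right) = \frac{42}{5}$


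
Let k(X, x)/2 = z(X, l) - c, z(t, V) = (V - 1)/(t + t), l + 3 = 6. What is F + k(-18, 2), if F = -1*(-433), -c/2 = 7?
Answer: 4148/9 ≈ 460.89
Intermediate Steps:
l = 3 (l = -3 + 6 = 3)
z(t, V) = (-1 + V)/(2*t) (z(t, V) = (-1 + V)/((2*t)) = (-1 + V)*(1/(2*t)) = (-1 + V)/(2*t))
c = -14 (c = -2*7 = -14)
F = 433
k(X, x) = 28 + 2/X (k(X, x) = 2*((-1 + 3)/(2*X) - 1*(-14)) = 2*((½)*2/X + 14) = 2*(1/X + 14) = 2*(14 + 1/X) = 28 + 2/X)
F + k(-18, 2) = 433 + (28 + 2/(-18)) = 433 + (28 + 2*(-1/18)) = 433 + (28 - ⅑) = 433 + 251/9 = 4148/9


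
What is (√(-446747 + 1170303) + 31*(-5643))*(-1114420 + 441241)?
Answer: 117761222007 - 1346358*√180889 ≈ 1.1719e+11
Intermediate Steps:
(√(-446747 + 1170303) + 31*(-5643))*(-1114420 + 441241) = (√723556 - 174933)*(-673179) = (2*√180889 - 174933)*(-673179) = (-174933 + 2*√180889)*(-673179) = 117761222007 - 1346358*√180889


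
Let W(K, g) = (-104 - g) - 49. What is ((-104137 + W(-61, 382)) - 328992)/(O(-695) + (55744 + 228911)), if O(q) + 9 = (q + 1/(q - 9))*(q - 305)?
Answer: -38162432/86208973 ≈ -0.44267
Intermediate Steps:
O(q) = -9 + (-305 + q)*(q + 1/(-9 + q)) (O(q) = -9 + (q + 1/(q - 9))*(q - 305) = -9 + (q + 1/(-9 + q))*(-305 + q) = -9 + (-305 + q)*(q + 1/(-9 + q)))
W(K, g) = -153 - g
((-104137 + W(-61, 382)) - 328992)/(O(-695) + (55744 + 228911)) = ((-104137 + (-153 - 1*382)) - 328992)/((-224 + (-695)³ - 314*(-695)² + 2737*(-695))/(-9 - 695) + (55744 + 228911)) = ((-104137 + (-153 - 382)) - 328992)/((-224 - 335702375 - 314*483025 - 1902215)/(-704) + 284655) = ((-104137 - 535) - 328992)/(-(-224 - 335702375 - 151669850 - 1902215)/704 + 284655) = (-104672 - 328992)/(-1/704*(-489274664) + 284655) = -433664/(61159333/88 + 284655) = -433664/86208973/88 = -433664*88/86208973 = -38162432/86208973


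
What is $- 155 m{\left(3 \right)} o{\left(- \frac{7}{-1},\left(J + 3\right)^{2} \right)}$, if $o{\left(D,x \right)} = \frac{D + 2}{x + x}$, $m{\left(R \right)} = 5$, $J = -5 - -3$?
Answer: $- \frac{6975}{2} \approx -3487.5$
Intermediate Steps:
$J = -2$ ($J = -5 + 3 = -2$)
$o{\left(D,x \right)} = \frac{2 + D}{2 x}$
$- 155 m{\left(3 \right)} o{\left(- \frac{7}{-1},\left(J + 3\right)^{2} \right)} = \left(-155\right) 5 \frac{2 - \frac{7}{-1}}{2 \left(-2 + 3\right)^{2}} = - 775 \frac{2 - -7}{2 \cdot 1^{2}} = - 775 \frac{2 + 7}{2 \cdot 1} = - 775 \cdot \frac{1}{2} \cdot 1 \cdot 9 = \left(-775\right) \frac{9}{2} = - \frac{6975}{2}$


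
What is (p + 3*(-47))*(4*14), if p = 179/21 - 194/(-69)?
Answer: -167008/23 ≈ -7261.2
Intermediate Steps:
p = 1825/161 (p = 179*(1/21) - 194*(-1/69) = 179/21 + 194/69 = 1825/161 ≈ 11.335)
(p + 3*(-47))*(4*14) = (1825/161 + 3*(-47))*(4*14) = (1825/161 - 141)*56 = -20876/161*56 = -167008/23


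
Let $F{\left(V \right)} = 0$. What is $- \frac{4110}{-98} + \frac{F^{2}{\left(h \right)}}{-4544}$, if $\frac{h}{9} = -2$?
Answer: $\frac{2055}{49} \approx 41.939$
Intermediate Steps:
$h = -18$ ($h = 9 \left(-2\right) = -18$)
$- \frac{4110}{-98} + \frac{F^{2}{\left(h \right)}}{-4544} = - \frac{4110}{-98} + \frac{0^{2}}{-4544} = \left(-4110\right) \left(- \frac{1}{98}\right) + 0 \left(- \frac{1}{4544}\right) = \frac{2055}{49} + 0 = \frac{2055}{49}$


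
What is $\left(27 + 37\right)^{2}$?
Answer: $4096$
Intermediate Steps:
$\left(27 + 37\right)^{2} = 64^{2} = 4096$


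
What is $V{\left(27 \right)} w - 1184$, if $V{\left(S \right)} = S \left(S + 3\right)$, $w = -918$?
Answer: $-744764$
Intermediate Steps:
$V{\left(S \right)} = S \left(3 + S\right)$
$V{\left(27 \right)} w - 1184 = 27 \left(3 + 27\right) \left(-918\right) - 1184 = 27 \cdot 30 \left(-918\right) - 1184 = 810 \left(-918\right) - 1184 = -743580 - 1184 = -744764$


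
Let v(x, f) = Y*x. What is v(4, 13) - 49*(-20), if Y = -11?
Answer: 936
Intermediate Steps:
v(x, f) = -11*x
v(4, 13) - 49*(-20) = -11*4 - 49*(-20) = -44 + 980 = 936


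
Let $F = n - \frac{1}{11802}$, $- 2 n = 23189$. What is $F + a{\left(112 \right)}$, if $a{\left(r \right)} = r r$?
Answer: $\frac{5602999}{5901} \approx 949.5$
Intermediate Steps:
$a{\left(r \right)} = r^{2}$
$n = - \frac{23189}{2}$ ($n = \left(- \frac{1}{2}\right) 23189 = - \frac{23189}{2} \approx -11595.0$)
$F = - \frac{68419145}{5901}$ ($F = - \frac{23189}{2} - \frac{1}{11802} = - \frac{68419145}{5901} \approx -11595.0$)
$F + a{\left(112 \right)} = - \frac{68419145}{5901} + 112^{2} = - \frac{68419145}{5901} + 12544 = \frac{5602999}{5901}$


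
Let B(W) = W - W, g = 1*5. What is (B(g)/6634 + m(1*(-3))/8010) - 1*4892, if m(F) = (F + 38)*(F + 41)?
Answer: -3918359/801 ≈ -4891.8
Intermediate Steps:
g = 5
m(F) = (38 + F)*(41 + F)
B(W) = 0
(B(g)/6634 + m(1*(-3))/8010) - 1*4892 = (0/6634 + (1558 + (1*(-3))² + 79*(1*(-3)))/8010) - 1*4892 = (0*(1/6634) + (1558 + (-3)² + 79*(-3))*(1/8010)) - 4892 = (0 + (1558 + 9 - 237)*(1/8010)) - 4892 = (0 + 1330*(1/8010)) - 4892 = (0 + 133/801) - 4892 = 133/801 - 4892 = -3918359/801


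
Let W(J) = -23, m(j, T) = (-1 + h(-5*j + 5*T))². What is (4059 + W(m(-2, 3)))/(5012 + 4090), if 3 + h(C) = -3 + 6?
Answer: 2018/4551 ≈ 0.44342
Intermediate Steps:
h(C) = 0 (h(C) = -3 + (-3 + 6) = -3 + 3 = 0)
m(j, T) = 1 (m(j, T) = (-1 + 0)² = (-1)² = 1)
(4059 + W(m(-2, 3)))/(5012 + 4090) = (4059 - 23)/(5012 + 4090) = 4036/9102 = 4036*(1/9102) = 2018/4551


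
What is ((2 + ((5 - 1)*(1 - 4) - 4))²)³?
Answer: 7529536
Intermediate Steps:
((2 + ((5 - 1)*(1 - 4) - 4))²)³ = ((2 + (4*(-3) - 4))²)³ = ((2 + (-12 - 4))²)³ = ((2 - 16)²)³ = ((-14)²)³ = 196³ = 7529536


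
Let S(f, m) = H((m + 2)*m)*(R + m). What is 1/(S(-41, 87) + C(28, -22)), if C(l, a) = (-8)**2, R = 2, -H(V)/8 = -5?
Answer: 1/3624 ≈ 0.00027594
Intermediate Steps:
H(V) = 40 (H(V) = -8*(-5) = 40)
C(l, a) = 64
S(f, m) = 80 + 40*m (S(f, m) = 40*(2 + m) = 80 + 40*m)
1/(S(-41, 87) + C(28, -22)) = 1/((80 + 40*87) + 64) = 1/((80 + 3480) + 64) = 1/(3560 + 64) = 1/3624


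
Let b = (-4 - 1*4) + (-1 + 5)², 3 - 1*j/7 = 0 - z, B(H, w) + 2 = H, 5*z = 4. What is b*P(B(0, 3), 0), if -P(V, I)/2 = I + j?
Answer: -2128/5 ≈ -425.60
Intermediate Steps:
z = ⅘ (z = (⅕)*4 = ⅘ ≈ 0.80000)
B(H, w) = -2 + H
j = 133/5 (j = 21 - 7*(0 - 1*⅘) = 21 - 7*(0 - ⅘) = 21 - 7*(-⅘) = 21 + 28/5 = 133/5 ≈ 26.600)
b = 8 (b = (-4 - 4) + 4² = -8 + 16 = 8)
P(V, I) = -266/5 - 2*I (P(V, I) = -2*(I + 133/5) = -2*(133/5 + I) = -266/5 - 2*I)
b*P(B(0, 3), 0) = 8*(-266/5 - 2*0) = 8*(-266/5 + 0) = 8*(-266/5) = -2128/5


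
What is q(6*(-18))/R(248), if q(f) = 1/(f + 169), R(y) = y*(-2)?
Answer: -1/30256 ≈ -3.3051e-5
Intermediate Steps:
R(y) = -2*y
q(f) = 1/(169 + f)
q(6*(-18))/R(248) = 1/((169 + 6*(-18))*((-2*248))) = 1/((169 - 108)*(-496)) = -1/496/61 = (1/61)*(-1/496) = -1/30256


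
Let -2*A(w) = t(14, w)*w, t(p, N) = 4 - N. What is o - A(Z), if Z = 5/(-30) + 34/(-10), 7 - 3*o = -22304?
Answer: 13362311/1800 ≈ 7423.5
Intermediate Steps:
o = 7437 (o = 7/3 - 1/3*(-22304) = 7/3 + 22304/3 = 7437)
Z = -107/30 (Z = 5*(-1/30) + 34*(-1/10) = -1/6 - 17/5 = -107/30 ≈ -3.5667)
A(w) = -w*(4 - w)/2 (A(w) = -(4 - w)*w/2 = -w*(4 - w)/2)
o - A(Z) = 7437 - (-107)*(-4 - 107/30)/(2*30) = 7437 - (-107)*(-227)/(2*30*30) = 7437 - 1*24289/1800 = 7437 - 24289/1800 = 13362311/1800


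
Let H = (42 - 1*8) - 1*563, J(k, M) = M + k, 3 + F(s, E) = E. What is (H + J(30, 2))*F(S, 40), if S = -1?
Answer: -18389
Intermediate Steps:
F(s, E) = -3 + E
H = -529 (H = (42 - 8) - 563 = 34 - 563 = -529)
(H + J(30, 2))*F(S, 40) = (-529 + (2 + 30))*(-3 + 40) = (-529 + 32)*37 = -497*37 = -18389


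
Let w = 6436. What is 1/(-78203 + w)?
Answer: -1/71767 ≈ -1.3934e-5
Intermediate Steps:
1/(-78203 + w) = 1/(-78203 + 6436) = 1/(-71767) = -1/71767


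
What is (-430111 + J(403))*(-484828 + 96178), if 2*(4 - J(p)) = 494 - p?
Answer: 167178769125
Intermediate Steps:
J(p) = -243 + p/2 (J(p) = 4 - (494 - p)/2 = 4 + (-247 + p/2) = -243 + p/2)
(-430111 + J(403))*(-484828 + 96178) = (-430111 + (-243 + (½)*403))*(-484828 + 96178) = (-430111 + (-243 + 403/2))*(-388650) = (-430111 - 83/2)*(-388650) = -860305/2*(-388650) = 167178769125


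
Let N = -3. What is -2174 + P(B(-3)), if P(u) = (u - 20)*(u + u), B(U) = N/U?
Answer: -2212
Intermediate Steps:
B(U) = -3/U
P(u) = 2*u*(-20 + u) (P(u) = (-20 + u)*(2*u) = 2*u*(-20 + u))
-2174 + P(B(-3)) = -2174 + 2*(-3/(-3))*(-20 - 3/(-3)) = -2174 + 2*(-3*(-1/3))*(-20 - 3*(-1/3)) = -2174 + 2*1*(-20 + 1) = -2174 + 2*1*(-19) = -2174 - 38 = -2212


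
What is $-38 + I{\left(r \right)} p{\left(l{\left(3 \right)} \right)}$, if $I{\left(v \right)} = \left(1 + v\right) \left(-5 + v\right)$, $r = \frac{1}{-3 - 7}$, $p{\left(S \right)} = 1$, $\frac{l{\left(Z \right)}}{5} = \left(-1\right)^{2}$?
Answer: $- \frac{4259}{100} \approx -42.59$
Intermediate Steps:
$l{\left(Z \right)} = 5$ ($l{\left(Z \right)} = 5 \left(-1\right)^{2} = 5 \cdot 1 = 5$)
$r = - \frac{1}{10}$ ($r = \frac{1}{-10} = - \frac{1}{10} \approx -0.1$)
$-38 + I{\left(r \right)} p{\left(l{\left(3 \right)} \right)} = -38 + \left(-5 + \left(- \frac{1}{10}\right)^{2} - - \frac{2}{5}\right) 1 = -38 + \left(-5 + \frac{1}{100} + \frac{2}{5}\right) 1 = -38 - \frac{459}{100} = - \frac{4259}{100}$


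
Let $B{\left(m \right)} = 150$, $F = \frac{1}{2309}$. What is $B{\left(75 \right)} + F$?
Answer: $\frac{346351}{2309} \approx 150.0$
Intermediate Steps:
$F = \frac{1}{2309} \approx 0.00043309$
$B{\left(75 \right)} + F = 150 + \frac{1}{2309} = \frac{346351}{2309}$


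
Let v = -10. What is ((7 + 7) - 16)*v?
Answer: 20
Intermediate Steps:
((7 + 7) - 16)*v = ((7 + 7) - 16)*(-10) = (14 - 16)*(-10) = -2*(-10) = 20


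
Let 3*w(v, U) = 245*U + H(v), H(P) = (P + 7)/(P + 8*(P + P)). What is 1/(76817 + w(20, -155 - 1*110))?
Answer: 1020/56278867 ≈ 1.8124e-5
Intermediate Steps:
H(P) = (7 + P)/(17*P) (H(P) = (7 + P)/(P + 8*(2*P)) = (7 + P)/(P + 16*P) = (7 + P)/((17*P)) = (7 + P)*(1/(17*P)) = (7 + P)/(17*P))
w(v, U) = 245*U/3 + (7 + v)/(51*v) (w(v, U) = (245*U + (7 + v)/(17*v))/3 = 245*U/3 + (7 + v)/(51*v))
1/(76817 + w(20, -155 - 1*110)) = 1/(76817 + (1/51)*(7 + 20 + 4165*(-155 - 1*110)*20)/20) = 1/(76817 + (1/51)*(1/20)*(7 + 20 + 4165*(-155 - 110)*20)) = 1/(76817 + (1/51)*(1/20)*(7 + 20 + 4165*(-265)*20)) = 1/(76817 + (1/51)*(1/20)*(7 + 20 - 22074500)) = 1/(76817 + (1/51)*(1/20)*(-22074473)) = 1/(76817 - 22074473/1020) = 1/(56278867/1020) = 1020/56278867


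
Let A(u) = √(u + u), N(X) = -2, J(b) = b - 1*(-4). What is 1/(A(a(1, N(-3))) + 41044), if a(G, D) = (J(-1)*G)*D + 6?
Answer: 1/41044 ≈ 2.4364e-5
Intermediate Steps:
J(b) = 4 + b (J(b) = b + 4 = 4 + b)
a(G, D) = 6 + 3*D*G (a(G, D) = ((4 - 1)*G)*D + 6 = (3*G)*D + 6 = 3*D*G + 6 = 6 + 3*D*G)
A(u) = √2*√u (A(u) = √(2*u) = √2*√u)
1/(A(a(1, N(-3))) + 41044) = 1/(√2*√(6 + 3*(-2)*1) + 41044) = 1/(√2*√(6 - 6) + 41044) = 1/(√2*√0 + 41044) = 1/(√2*0 + 41044) = 1/(0 + 41044) = 1/41044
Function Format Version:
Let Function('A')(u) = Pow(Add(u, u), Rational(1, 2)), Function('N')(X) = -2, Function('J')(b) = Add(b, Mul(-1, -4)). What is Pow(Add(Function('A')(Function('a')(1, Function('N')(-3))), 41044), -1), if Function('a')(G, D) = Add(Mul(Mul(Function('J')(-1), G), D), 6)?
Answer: Rational(1, 41044) ≈ 2.4364e-5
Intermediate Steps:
Function('J')(b) = Add(4, b) (Function('J')(b) = Add(b, 4) = Add(4, b))
Function('a')(G, D) = Add(6, Mul(3, D, G)) (Function('a')(G, D) = Add(Mul(Mul(Add(4, -1), G), D), 6) = Add(Mul(Mul(3, G), D), 6) = Add(Mul(3, D, G), 6) = Add(6, Mul(3, D, G)))
Function('A')(u) = Mul(Pow(2, Rational(1, 2)), Pow(u, Rational(1, 2))) (Function('A')(u) = Pow(Mul(2, u), Rational(1, 2)) = Mul(Pow(2, Rational(1, 2)), Pow(u, Rational(1, 2))))
Pow(Add(Function('A')(Function('a')(1, Function('N')(-3))), 41044), -1) = Pow(Add(Mul(Pow(2, Rational(1, 2)), Pow(Add(6, Mul(3, -2, 1)), Rational(1, 2))), 41044), -1) = Pow(Add(Mul(Pow(2, Rational(1, 2)), Pow(Add(6, -6), Rational(1, 2))), 41044), -1) = Pow(Add(Mul(Pow(2, Rational(1, 2)), Pow(0, Rational(1, 2))), 41044), -1) = Pow(Add(Mul(Pow(2, Rational(1, 2)), 0), 41044), -1) = Pow(Add(0, 41044), -1) = Pow(41044, -1) = Rational(1, 41044)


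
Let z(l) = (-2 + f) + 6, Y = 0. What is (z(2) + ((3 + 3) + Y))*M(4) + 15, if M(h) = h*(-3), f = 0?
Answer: -105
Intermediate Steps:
M(h) = -3*h
z(l) = 4 (z(l) = (-2 + 0) + 6 = -2 + 6 = 4)
(z(2) + ((3 + 3) + Y))*M(4) + 15 = (4 + ((3 + 3) + 0))*(-3*4) + 15 = (4 + (6 + 0))*(-12) + 15 = (4 + 6)*(-12) + 15 = 10*(-12) + 15 = -120 + 15 = -105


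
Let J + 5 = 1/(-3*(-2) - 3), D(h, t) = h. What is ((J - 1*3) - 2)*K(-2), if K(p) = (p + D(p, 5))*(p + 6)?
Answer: 464/3 ≈ 154.67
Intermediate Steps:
K(p) = 2*p*(6 + p) (K(p) = (p + p)*(p + 6) = (2*p)*(6 + p) = 2*p*(6 + p))
J = -14/3 (J = -5 + 1/(-3*(-2) - 3) = -5 + 1/(6 - 3) = -5 + 1/3 = -14/3 ≈ -4.6667)
((J - 1*3) - 2)*K(-2) = ((-14/3 - 1*3) - 2)*(2*(-2)*(6 - 2)) = ((-14/3 - 3) - 2)*(2*(-2)*4) = (-23/3 - 2)*(-16) = -29/3*(-16) = 464/3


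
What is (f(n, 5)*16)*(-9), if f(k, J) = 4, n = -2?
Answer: -576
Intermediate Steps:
(f(n, 5)*16)*(-9) = (4*16)*(-9) = 64*(-9) = -576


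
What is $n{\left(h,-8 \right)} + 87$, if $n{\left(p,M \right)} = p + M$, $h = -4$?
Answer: $75$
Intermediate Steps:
$n{\left(p,M \right)} = M + p$
$n{\left(h,-8 \right)} + 87 = \left(-8 - 4\right) + 87 = -12 + 87 = 75$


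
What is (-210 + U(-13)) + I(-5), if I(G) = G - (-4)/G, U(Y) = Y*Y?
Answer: -234/5 ≈ -46.800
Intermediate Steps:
U(Y) = Y**2
I(G) = G + 4/G
(-210 + U(-13)) + I(-5) = (-210 + (-13)**2) + (-5 + 4/(-5)) = (-210 + 169) + (-5 + 4*(-1/5)) = -41 + (-5 - 4/5) = -41 - 29/5 = -234/5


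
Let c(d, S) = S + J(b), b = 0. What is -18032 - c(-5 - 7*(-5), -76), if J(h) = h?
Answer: -17956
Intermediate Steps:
c(d, S) = S (c(d, S) = S + 0 = S)
-18032 - c(-5 - 7*(-5), -76) = -18032 - 1*(-76) = -18032 + 76 = -17956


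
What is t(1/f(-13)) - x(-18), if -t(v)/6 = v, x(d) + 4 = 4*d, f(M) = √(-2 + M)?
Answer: 76 + 2*I*√15/5 ≈ 76.0 + 1.5492*I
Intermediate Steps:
x(d) = -4 + 4*d
t(v) = -6*v
t(1/f(-13)) - x(-18) = -6/√(-2 - 13) - (-4 + 4*(-18)) = -6*(-I*√15/15) - (-4 - 72) = -6*(-I*√15/15) - 1*(-76) = -(-2)*I*√15/5 + 76 = 2*I*√15/5 + 76 = 76 + 2*I*√15/5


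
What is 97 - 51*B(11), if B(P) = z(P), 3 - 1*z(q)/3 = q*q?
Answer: 18151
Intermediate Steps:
z(q) = 9 - 3*q**2 (z(q) = 9 - 3*q*q = 9 - 3*q**2)
B(P) = 9 - 3*P**2
97 - 51*B(11) = 97 - 51*(9 - 3*11**2) = 97 - 51*(9 - 3*121) = 97 - 51*(9 - 363) = 97 - 51*(-354) = 97 + 18054 = 18151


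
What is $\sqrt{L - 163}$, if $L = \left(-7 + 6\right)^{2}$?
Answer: $9 i \sqrt{2} \approx 12.728 i$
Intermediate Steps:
$L = 1$ ($L = \left(-1\right)^{2} = 1$)
$\sqrt{L - 163} = \sqrt{1 - 163} = \sqrt{-162} = 9 i \sqrt{2}$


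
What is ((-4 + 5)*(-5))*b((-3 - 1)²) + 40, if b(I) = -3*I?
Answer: 280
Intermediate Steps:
((-4 + 5)*(-5))*b((-3 - 1)²) + 40 = ((-4 + 5)*(-5))*(-3*(-3 - 1)²) + 40 = (1*(-5))*(-3*(-4)²) + 40 = -(-15)*16 + 40 = -5*(-48) + 40 = 240 + 40 = 280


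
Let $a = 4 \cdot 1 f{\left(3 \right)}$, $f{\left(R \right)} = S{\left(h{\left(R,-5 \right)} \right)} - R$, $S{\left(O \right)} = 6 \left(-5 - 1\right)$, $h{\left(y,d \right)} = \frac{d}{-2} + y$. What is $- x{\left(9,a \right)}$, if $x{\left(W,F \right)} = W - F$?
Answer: $-165$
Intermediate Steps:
$h{\left(y,d \right)} = y - \frac{d}{2}$ ($h{\left(y,d \right)} = d \left(- \frac{1}{2}\right) + y = - \frac{d}{2} + y = y - \frac{d}{2}$)
$S{\left(O \right)} = -36$ ($S{\left(O \right)} = 6 \left(-6\right) = -36$)
$f{\left(R \right)} = -36 - R$
$a = -156$ ($a = 4 \cdot 1 \left(-36 - 3\right) = 4 \left(-36 - 3\right) = 4 \left(-39\right) = -156$)
$- x{\left(9,a \right)} = - (9 - -156) = - (9 + 156) = \left(-1\right) 165 = -165$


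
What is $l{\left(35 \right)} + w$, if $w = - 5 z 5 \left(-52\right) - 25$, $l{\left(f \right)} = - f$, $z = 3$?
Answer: $3840$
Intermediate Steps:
$w = 3875$ ($w = \left(-5\right) 3 \cdot 5 \left(-52\right) - 25 = \left(-15\right) 5 \left(-52\right) - 25 = \left(-75\right) \left(-52\right) - 25 = 3900 - 25 = 3875$)
$l{\left(35 \right)} + w = \left(-1\right) 35 + 3875 = -35 + 3875 = 3840$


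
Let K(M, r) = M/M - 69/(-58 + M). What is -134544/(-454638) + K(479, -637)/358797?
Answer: 3387251185784/11445779659101 ≈ 0.29594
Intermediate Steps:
K(M, r) = 1 - 69/(-58 + M)
-134544/(-454638) + K(479, -637)/358797 = -134544/(-454638) + ((-127 + 479)/(-58 + 479))/358797 = -134544*(-1/454638) + (352/421)*(1/358797) = 22424/75773 + ((1/421)*352)*(1/358797) = 22424/75773 + (352/421)*(1/358797) = 22424/75773 + 352/151053537 = 3387251185784/11445779659101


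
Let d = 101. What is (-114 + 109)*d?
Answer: -505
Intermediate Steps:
(-114 + 109)*d = (-114 + 109)*101 = -5*101 = -505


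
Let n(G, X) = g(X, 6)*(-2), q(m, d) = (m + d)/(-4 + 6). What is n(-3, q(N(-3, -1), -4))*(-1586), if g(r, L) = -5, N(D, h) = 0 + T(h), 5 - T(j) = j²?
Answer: -15860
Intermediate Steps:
T(j) = 5 - j²
N(D, h) = 5 - h² (N(D, h) = 0 + (5 - h²) = 5 - h²)
q(m, d) = d/2 + m/2 (q(m, d) = (d + m)/2 = (d + m)*(½) = d/2 + m/2)
n(G, X) = 10 (n(G, X) = -5*(-2) = 10)
n(-3, q(N(-3, -1), -4))*(-1586) = 10*(-1586) = -15860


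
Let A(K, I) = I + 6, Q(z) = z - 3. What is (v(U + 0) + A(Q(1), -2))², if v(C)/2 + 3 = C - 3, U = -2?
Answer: 144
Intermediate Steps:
Q(z) = -3 + z
v(C) = -12 + 2*C (v(C) = -6 + 2*(C - 3) = -6 + 2*(-3 + C) = -6 + (-6 + 2*C) = -12 + 2*C)
A(K, I) = 6 + I
(v(U + 0) + A(Q(1), -2))² = ((-12 + 2*(-2 + 0)) + (6 - 2))² = ((-12 + 2*(-2)) + 4)² = ((-12 - 4) + 4)² = (-16 + 4)² = (-12)² = 144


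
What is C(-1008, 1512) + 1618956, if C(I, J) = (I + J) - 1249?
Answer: 1618211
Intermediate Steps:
C(I, J) = -1249 + I + J
C(-1008, 1512) + 1618956 = (-1249 - 1008 + 1512) + 1618956 = -745 + 1618956 = 1618211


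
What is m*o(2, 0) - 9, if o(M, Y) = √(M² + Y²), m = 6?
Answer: 3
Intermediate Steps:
m*o(2, 0) - 9 = 6*√(2² + 0²) - 9 = 6*√(4 + 0) - 9 = 6*√4 - 9 = 6*2 - 9 = 12 - 9 = 3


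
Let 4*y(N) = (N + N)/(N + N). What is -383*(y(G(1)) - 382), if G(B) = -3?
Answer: 584841/4 ≈ 1.4621e+5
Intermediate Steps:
y(N) = ¼ (y(N) = ((N + N)/(N + N))/4 = ((2*N)/((2*N)))/4 = ((2*N)*(1/(2*N)))/4 = (¼)*1 = ¼)
-383*(y(G(1)) - 382) = -383*(¼ - 382) = -383*(-1527/4) = 584841/4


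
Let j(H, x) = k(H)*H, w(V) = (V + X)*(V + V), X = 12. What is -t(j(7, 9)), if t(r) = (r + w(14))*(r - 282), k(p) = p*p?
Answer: -65331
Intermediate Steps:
w(V) = 2*V*(12 + V) (w(V) = (V + 12)*(V + V) = (12 + V)*(2*V) = 2*V*(12 + V))
k(p) = p**2
j(H, x) = H**3 (j(H, x) = H**2*H = H**3)
t(r) = (-282 + r)*(728 + r) (t(r) = (r + 2*14*(12 + 14))*(r - 282) = (r + 2*14*26)*(-282 + r) = (r + 728)*(-282 + r) = (728 + r)*(-282 + r) = (-282 + r)*(728 + r))
-t(j(7, 9)) = -(-205296 + (7**3)**2 + 446*7**3) = -(-205296 + 343**2 + 446*343) = -(-205296 + 117649 + 152978) = -1*65331 = -65331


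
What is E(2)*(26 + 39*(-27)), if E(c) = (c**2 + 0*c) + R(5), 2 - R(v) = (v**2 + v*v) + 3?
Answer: 48269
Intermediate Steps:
R(v) = -1 - 2*v**2 (R(v) = 2 - ((v**2 + v*v) + 3) = 2 - ((v**2 + v**2) + 3) = 2 - (2*v**2 + 3) = 2 - (3 + 2*v**2) = 2 + (-3 - 2*v**2) = -1 - 2*v**2)
E(c) = -51 + c**2 (E(c) = (c**2 + 0*c) + (-1 - 2*5**2) = (c**2 + 0) + (-1 - 2*25) = c**2 + (-1 - 50) = c**2 - 51 = -51 + c**2)
E(2)*(26 + 39*(-27)) = (-51 + 2**2)*(26 + 39*(-27)) = (-51 + 4)*(26 - 1053) = -47*(-1027) = 48269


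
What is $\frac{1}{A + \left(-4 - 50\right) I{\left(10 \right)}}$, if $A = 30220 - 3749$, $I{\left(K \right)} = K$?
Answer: $\frac{1}{25931} \approx 3.8564 \cdot 10^{-5}$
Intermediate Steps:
$A = 26471$
$\frac{1}{A + \left(-4 - 50\right) I{\left(10 \right)}} = \frac{1}{26471 + \left(-4 - 50\right) 10} = \frac{1}{26471 - 540} = \frac{1}{25931}$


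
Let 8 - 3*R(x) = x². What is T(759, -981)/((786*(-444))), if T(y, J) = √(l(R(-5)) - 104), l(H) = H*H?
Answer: -I*√647/1046952 ≈ -2.4295e-5*I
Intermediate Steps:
R(x) = 8/3 - x²/3
l(H) = H²
T(y, J) = I*√647/3 (T(y, J) = √((8/3 - ⅓*(-5)²)² - 104) = √((8/3 - ⅓*25)² - 104) = √((8/3 - 25/3)² - 104) = √((-17/3)² - 104) = √(289/9 - 104) = √(-647/9) = I*√647/3)
T(759, -981)/((786*(-444))) = (I*√647/3)/((786*(-444))) = (I*√647/3)/(-348984) = (I*√647/3)*(-1/348984) = -I*√647/1046952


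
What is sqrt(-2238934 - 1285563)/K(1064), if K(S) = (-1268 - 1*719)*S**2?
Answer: -I*sqrt(3524497)/2249474752 ≈ -8.3458e-7*I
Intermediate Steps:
K(S) = -1987*S**2 (K(S) = (-1268 - 719)*S**2 = -1987*S**2)
sqrt(-2238934 - 1285563)/K(1064) = sqrt(-2238934 - 1285563)/((-1987*1064**2)) = sqrt(-3524497)/((-1987*1132096)) = (I*sqrt(3524497))/(-2249474752) = (I*sqrt(3524497))*(-1/2249474752) = -I*sqrt(3524497)/2249474752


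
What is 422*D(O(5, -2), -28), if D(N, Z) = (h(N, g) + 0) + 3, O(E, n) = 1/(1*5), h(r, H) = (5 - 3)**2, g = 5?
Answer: 2954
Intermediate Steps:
h(r, H) = 4 (h(r, H) = 2**2 = 4)
O(E, n) = 1/5 (O(E, n) = 1*(1/5) = 1/5)
D(N, Z) = 7 (D(N, Z) = (4 + 0) + 3 = 4 + 3 = 7)
422*D(O(5, -2), -28) = 422*7 = 2954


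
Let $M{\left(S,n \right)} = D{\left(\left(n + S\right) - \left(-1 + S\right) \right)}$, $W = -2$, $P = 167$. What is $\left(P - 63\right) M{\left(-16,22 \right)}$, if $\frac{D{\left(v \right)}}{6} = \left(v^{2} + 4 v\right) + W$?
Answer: $386256$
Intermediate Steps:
$D{\left(v \right)} = -12 + 6 v^{2} + 24 v$ ($D{\left(v \right)} = 6 \left(\left(v^{2} + 4 v\right) - 2\right) = 6 \left(-2 + v^{2} + 4 v\right) = -12 + 6 v^{2} + 24 v$)
$M{\left(S,n \right)} = 12 + 6 \left(1 + n\right)^{2} + 24 n$ ($M{\left(S,n \right)} = -12 + 6 \left(\left(n + S\right) - \left(-1 + S\right)\right)^{2} + 24 \left(\left(n + S\right) - \left(-1 + S\right)\right) = -12 + 6 \left(\left(S + n\right) - \left(-1 + S\right)\right)^{2} + 24 \left(\left(S + n\right) - \left(-1 + S\right)\right) = -12 + 6 \left(1 + n\right)^{2} + 24 \left(1 + n\right) = -12 + 6 \left(1 + n\right)^{2} + \left(24 + 24 n\right) = 12 + 6 \left(1 + n\right)^{2} + 24 n$)
$\left(P - 63\right) M{\left(-16,22 \right)} = \left(167 - 63\right) \left(18 + 6 \cdot 22^{2} + 36 \cdot 22\right) = 104 \left(18 + 6 \cdot 484 + 792\right) = 104 \left(18 + 2904 + 792\right) = 104 \cdot 3714 = 386256$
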